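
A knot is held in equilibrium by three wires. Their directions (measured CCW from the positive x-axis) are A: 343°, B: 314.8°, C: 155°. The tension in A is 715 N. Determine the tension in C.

T_C ≈ 978 N

Resolve: ΣF_x = 715 cos 343° + T_B cos 314.8° + T_C cos 155° = 0.
        ΣF_y = 715 sin 343° + T_B sin 314.8° + T_C sin 155° = 0.
The known terms sum to (683.8, -209) N, so 0.7046 T_B − 0.9063 T_C = -683.8 and -0.7096 T_B + 0.4226 T_C = 209.
Solving simultaneously: T_B = 288.2 N, T_C = 978.5 N.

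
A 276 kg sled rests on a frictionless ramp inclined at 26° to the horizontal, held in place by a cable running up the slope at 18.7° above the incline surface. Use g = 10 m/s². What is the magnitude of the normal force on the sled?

Take axes along and perpendicular to the incline. Weight components: W sin 26° = 1210 N down-slope, W cos 26° = 2481 N into the surface.
Along incline: T cos 18.7° = W sin 26° → T = 1277 N.
Perpendicular: N = W cos 26° − T sin 18.7° = 2071 N.

N ≈ 2070 N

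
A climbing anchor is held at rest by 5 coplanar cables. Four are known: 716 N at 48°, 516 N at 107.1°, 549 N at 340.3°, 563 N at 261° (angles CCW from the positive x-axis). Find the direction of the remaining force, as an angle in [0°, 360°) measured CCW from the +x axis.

θ ≈ 201°

Sum the known components: ΣF_x = 756.2 N, ΣF_y = 284.1 N.
For equilibrium the remaining force must supply (−ΣF_x, −ΣF_y) = (-756.2, -284.1) N.
Magnitude = √((-756.2)² + (-284.1)²) = 807.8 N; direction = atan2(-284.1, -756.2) = 200.6°.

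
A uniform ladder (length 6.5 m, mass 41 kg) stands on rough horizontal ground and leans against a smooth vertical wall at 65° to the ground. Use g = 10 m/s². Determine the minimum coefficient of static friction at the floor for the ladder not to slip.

μ_min ≈ 0.233

ΣF_y = 0: N_floor = 41×10 = 410 N.
Torques about the foot: N_wall · 6.5 sin 65° = 41×10×3.25 cos 65° → N_wall = 95.593 N.
ΣF_x = 0: f_floor = N_wall = 95.593 N.
μ_min = f_floor / N_floor = 95.593 / 410 = 0.2332.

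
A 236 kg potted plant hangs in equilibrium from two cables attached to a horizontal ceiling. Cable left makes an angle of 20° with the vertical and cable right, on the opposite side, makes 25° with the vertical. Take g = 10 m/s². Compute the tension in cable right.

T_right ≈ 1140 N

Angles from the horizontal: cable left is 90° − 20° = 70°, cable right is 90° − 25° = 65°.
Weight W = 236 × 10 = 2360 N acts straight down.
Horizontal: T_left cos 70° = T_right cos 65°  →  T_left = 1.236 T_right.
Vertical: T_left sin 70° + T_right sin 65° = 2360.
Substituting the horizontal relation into the vertical equation gives 2.067 T_right = 2360, so T_right = 1142 N.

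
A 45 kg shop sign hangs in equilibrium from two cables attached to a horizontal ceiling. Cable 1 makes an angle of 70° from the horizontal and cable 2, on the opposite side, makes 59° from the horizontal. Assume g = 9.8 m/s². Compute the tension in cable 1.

Weight W = 45 × 9.8 = 441 N acts straight down.
Horizontal: T_1 cos 70° = T_2 cos 59°  →  T_2 = 0.6641 T_1.
Vertical: T_1 sin 70° + T_2 sin 59° = 441.
Substituting the horizontal relation into the vertical equation gives 1.509 T_1 = 441, so T_1 = 292.3 N.

T_1 ≈ 292 N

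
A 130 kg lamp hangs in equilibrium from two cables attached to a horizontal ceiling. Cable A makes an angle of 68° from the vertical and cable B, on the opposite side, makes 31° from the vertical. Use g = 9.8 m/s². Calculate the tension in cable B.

T_B ≈ 1200 N

Angles from the horizontal: cable A is 90° − 68° = 22°, cable B is 90° − 31° = 59°.
Weight W = 130 × 9.8 = 1274 N acts straight down.
Horizontal: T_A cos 22° = T_B cos 59°  →  T_A = 0.5555 T_B.
Vertical: T_A sin 22° + T_B sin 59° = 1274.
Substituting the horizontal relation into the vertical equation gives 1.065 T_B = 1274, so T_B = 1196 N.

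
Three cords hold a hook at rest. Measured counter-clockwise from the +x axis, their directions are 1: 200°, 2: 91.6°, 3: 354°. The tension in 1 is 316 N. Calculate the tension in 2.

T_2 ≈ 140 N

Resolve: ΣF_x = 316 cos 200° + T_2 cos 91.6° + T_3 cos 354° = 0.
        ΣF_y = 316 sin 200° + T_2 sin 91.6° + T_3 sin 354° = 0.
The known terms sum to (-296.9, -108.1) N, so -0.0279 T_2 + 0.9945 T_3 = 296.9 and 0.9996 T_2 − 0.1045 T_3 = 108.1.
Solving simultaneously: T_2 = 139.8 N, T_3 = 302.5 N.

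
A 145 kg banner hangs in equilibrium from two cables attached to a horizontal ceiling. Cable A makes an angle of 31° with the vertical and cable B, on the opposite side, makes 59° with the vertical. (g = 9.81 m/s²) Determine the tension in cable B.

T_B ≈ 733 N

Angles from the horizontal: cable A is 90° − 31° = 59°, cable B is 90° − 59° = 31°.
Weight W = 145 × 9.81 = 1422 N acts straight down.
Horizontal: T_A cos 59° = T_B cos 31°  →  T_A = 1.664 T_B.
Vertical: T_A sin 59° + T_B sin 31° = 1422.
Substituting the horizontal relation into the vertical equation gives 1.942 T_B = 1422, so T_B = 732.6 N.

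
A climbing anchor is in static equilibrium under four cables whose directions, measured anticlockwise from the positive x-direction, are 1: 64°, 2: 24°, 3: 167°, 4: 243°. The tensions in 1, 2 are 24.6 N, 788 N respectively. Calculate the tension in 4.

T_4 ≈ 513 N

Resolve: ΣF_x = 24.6 cos 64° + 788 cos 24° + T_3 cos 167° + T_4 cos 243° = 0.
        ΣF_y = 24.6 sin 64° + 788 sin 24° + T_3 sin 167° + T_4 sin 243° = 0.
The known terms sum to (730.7, 342.6) N, so -0.9744 T_3 − 0.4540 T_4 = -730.7 and 0.2250 T_3 − 0.8910 T_4 = -342.6.
Solving simultaneously: T_3 = 510.6 N, T_4 = 513.5 N.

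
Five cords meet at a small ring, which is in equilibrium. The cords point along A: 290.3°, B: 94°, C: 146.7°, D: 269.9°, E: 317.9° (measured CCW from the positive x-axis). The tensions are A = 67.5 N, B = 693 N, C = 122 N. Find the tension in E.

Resolve: ΣF_x = 67.5 cos 290.3° + 693 cos 94° + 122 cos 146.7° + T_D cos 269.9° + T_E cos 317.9° = 0.
        ΣF_y = 67.5 sin 290.3° + 693 sin 94° + 122 sin 146.7° + T_D sin 269.9° + T_E sin 317.9° = 0.
The known terms sum to (-126.9, 695) N, so -0.0017 T_D + 0.7420 T_E = 126.9 and -1.0000 T_D − 0.6704 T_E = -695.
Solving simultaneously: T_D = 579.4 N, T_E = 172.4 N.

T_E ≈ 172 N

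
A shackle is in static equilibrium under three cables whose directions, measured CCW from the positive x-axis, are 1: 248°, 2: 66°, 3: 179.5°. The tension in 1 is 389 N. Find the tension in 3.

T_3 ≈ 14.8 N

Resolve: ΣF_x = 389 cos 248° + T_2 cos 66° + T_3 cos 179.5° = 0.
        ΣF_y = 389 sin 248° + T_2 sin 66° + T_3 sin 179.5° = 0.
The known terms sum to (-145.7, -360.7) N, so 0.4067 T_2 − 1.0000 T_3 = 145.7 and 0.9135 T_2 + 0.0087 T_3 = 360.7.
Solving simultaneously: T_2 = 394.7 N, T_3 = 14.80 N.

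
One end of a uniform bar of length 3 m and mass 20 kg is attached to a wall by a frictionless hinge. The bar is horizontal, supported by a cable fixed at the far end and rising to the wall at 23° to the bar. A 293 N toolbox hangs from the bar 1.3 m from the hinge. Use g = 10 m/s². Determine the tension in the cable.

Take torques about the hinge: T sin 23° · 3 = 20×10×1.5 + 293×1.3 = 680.9 N·m.
So T = 680.9 / (0.3907 × 3) = 580.88 N.

T ≈ 581 N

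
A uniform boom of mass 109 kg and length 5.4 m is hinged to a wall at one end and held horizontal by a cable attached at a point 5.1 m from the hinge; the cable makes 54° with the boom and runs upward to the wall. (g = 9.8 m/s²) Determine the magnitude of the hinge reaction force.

|H| ≈ 649 N

Take torques about the hinge: T sin 54° · 5.1 = 109×9.8×2.7 = 2884.1 N·m.
So T = 2884.1 / (0.8090 × 5.1) = 699.02 N.
ΣF_x = 0: H_x = T cos 54° = 410.87 N.
ΣF_y = 0: H_y = (109×9.8) − T sin 54° = 1068.2 − 565.52 = 502.68 N.
|H| = √(H_x² + H_y²) = √((410.87)² + (502.68)²) = 649.23 N.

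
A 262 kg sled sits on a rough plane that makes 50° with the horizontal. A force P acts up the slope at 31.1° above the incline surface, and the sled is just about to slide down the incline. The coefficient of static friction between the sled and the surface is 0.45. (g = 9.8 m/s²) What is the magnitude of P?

P ≈ 1960 N

On the verge of sliding down the incline, friction equals μN and acts up the slope.
Perpendicular: N + P sin 31.1° = W cos 50° = 1650 N.
Along incline: P cos 31.1° + μN = W sin 50° with W sin 50° = 1967 N.
Solving the pair for P and N: P = 1962 N, N = 636.8 N (and f = μN = 286.5 N).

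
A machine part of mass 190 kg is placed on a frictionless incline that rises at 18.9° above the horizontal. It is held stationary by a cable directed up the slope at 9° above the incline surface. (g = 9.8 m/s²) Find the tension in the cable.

T ≈ 611 N

Take axes along and perpendicular to the incline. Weight components: W sin 18.9° = 603.1 N down-slope, W cos 18.9° = 1762 N into the surface.
Along incline: T cos 9° = W sin 18.9° → T = 610.7 N.
Perpendicular: N = W cos 18.9° − T sin 9° = 1666 N.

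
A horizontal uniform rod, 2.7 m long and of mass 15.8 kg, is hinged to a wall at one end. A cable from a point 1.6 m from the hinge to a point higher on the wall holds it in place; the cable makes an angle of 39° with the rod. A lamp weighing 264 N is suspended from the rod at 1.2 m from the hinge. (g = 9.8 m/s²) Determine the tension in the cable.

Take torques about the hinge: T sin 39° · 1.6 = 15.8×9.8×1.35 + 264×1.2 = 525.83 N·m.
So T = 525.83 / (0.6293 × 1.6) = 522.22 N.

T ≈ 522 N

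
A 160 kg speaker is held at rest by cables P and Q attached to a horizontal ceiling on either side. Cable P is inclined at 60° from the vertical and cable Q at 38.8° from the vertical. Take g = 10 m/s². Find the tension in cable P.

T_P ≈ 1010 N

Angles from the horizontal: cable P is 90° − 60° = 30°, cable Q is 90° − 38.8° = 51.2°.
Weight W = 160 × 10 = 1600 N acts straight down.
Horizontal: T_P cos 30° = T_Q cos 51.2°  →  T_Q = 1.382 T_P.
Vertical: T_P sin 30° + T_Q sin 51.2° = 1600.
Substituting the horizontal relation into the vertical equation gives 1.577 T_P = 1600, so T_P = 1015 N.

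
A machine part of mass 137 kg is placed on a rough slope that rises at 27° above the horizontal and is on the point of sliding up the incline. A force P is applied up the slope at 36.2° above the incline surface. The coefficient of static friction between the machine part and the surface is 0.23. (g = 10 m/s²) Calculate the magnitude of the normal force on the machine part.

N ≈ 655 N

On the verge of sliding up the incline, friction equals μN and acts down the slope.
Perpendicular: N + P sin 36.2° = W cos 27° = 1221 N.
Along incline: P cos 36.2° = W sin 27° + μN  with W sin 27° = 622 N.
Solving the pair for P and N: P = 957.5 N, N = 655.2 N (and f = μN = 150.7 N).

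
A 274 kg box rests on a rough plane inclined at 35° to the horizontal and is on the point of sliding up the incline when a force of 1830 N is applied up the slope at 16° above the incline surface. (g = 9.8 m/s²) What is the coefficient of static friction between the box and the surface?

μ ≈ 0.129

On the verge of sliding up the incline, friction is at its maximum μN and acts down the slope.
Perpendicular to incline: N = W cos 35° − P sin 16° = 2200 − 504.4 = 1695 N.
Along incline: P cos 16° − μN = W sin 35° → μ = −(W sin 35° − P cos 16°) / N = 0.1292.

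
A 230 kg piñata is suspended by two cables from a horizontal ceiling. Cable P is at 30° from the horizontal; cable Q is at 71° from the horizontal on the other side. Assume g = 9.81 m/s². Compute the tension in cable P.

T_P ≈ 748 N

Weight W = 230 × 9.81 = 2256 N acts straight down.
Horizontal: T_P cos 30° = T_Q cos 71°  →  T_Q = 2.66 T_P.
Vertical: T_P sin 30° + T_Q sin 71° = 2256.
Substituting the horizontal relation into the vertical equation gives 3.015 T_P = 2256, so T_P = 748.3 N.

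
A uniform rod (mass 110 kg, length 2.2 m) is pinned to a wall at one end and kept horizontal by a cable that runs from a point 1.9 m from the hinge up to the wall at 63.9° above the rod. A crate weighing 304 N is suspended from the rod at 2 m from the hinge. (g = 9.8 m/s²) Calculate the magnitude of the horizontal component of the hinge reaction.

Take torques about the hinge: T sin 63.9° · 1.9 = 110×9.8×1.1 + 304×2 = 1793.8 N·m.
So T = 1793.8 / (0.8980 × 1.9) = 1051.3 N.
ΣF_x = 0: H_x = T cos 63.9° = 462.51 N.

H_x ≈ 463 N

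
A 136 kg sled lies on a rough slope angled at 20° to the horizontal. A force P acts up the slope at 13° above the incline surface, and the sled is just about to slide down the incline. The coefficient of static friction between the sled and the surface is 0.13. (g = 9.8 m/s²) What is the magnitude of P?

On the verge of sliding down the incline, friction equals μN and acts up the slope.
Perpendicular: N + P sin 13° = W cos 20° = 1252 N.
Along incline: P cos 13° + μN = W sin 20° with W sin 20° = 455.8 N.
Solving the pair for P and N: P = 310 N, N = 1183 N (and f = μN = 153.7 N).

P ≈ 310 N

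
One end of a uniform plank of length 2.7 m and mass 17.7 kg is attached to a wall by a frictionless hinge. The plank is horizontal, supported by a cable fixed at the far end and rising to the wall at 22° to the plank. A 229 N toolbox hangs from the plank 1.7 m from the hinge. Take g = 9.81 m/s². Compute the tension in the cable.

Take torques about the hinge: T sin 22° · 2.7 = 17.7×9.81×1.35 + 229×1.7 = 623.71 N·m.
So T = 623.71 / (0.3746 × 2.7) = 616.66 N.

T ≈ 617 N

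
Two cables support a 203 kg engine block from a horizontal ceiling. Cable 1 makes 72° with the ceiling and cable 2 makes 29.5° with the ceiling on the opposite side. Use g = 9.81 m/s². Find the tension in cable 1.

Weight W = 203 × 9.81 = 1991 N acts straight down.
Horizontal: T_1 cos 72° = T_2 cos 29.5°  →  T_2 = 0.355 T_1.
Vertical: T_1 sin 72° + T_2 sin 29.5° = 1991.
Substituting the horizontal relation into the vertical equation gives 1.126 T_1 = 1991, so T_1 = 1769 N.

T_1 ≈ 1770 N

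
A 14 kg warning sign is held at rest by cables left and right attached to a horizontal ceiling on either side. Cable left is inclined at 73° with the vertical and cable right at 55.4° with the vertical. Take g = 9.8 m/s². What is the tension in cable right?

T_right ≈ 167 N

Angles from the horizontal: cable left is 90° − 73° = 17°, cable right is 90° − 55.4° = 34.6°.
Weight W = 14 × 9.8 = 137.2 N acts straight down.
Horizontal: T_left cos 17° = T_right cos 34.6°  →  T_left = 0.8607 T_right.
Vertical: T_left sin 17° + T_right sin 34.6° = 137.2.
Substituting the horizontal relation into the vertical equation gives 0.8195 T_right = 137.2, so T_right = 167.4 N.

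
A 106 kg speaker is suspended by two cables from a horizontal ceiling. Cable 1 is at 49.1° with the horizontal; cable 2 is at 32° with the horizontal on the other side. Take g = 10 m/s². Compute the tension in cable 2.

Weight W = 106 × 10 = 1060 N acts straight down.
Horizontal: T_1 cos 49.1° = T_2 cos 32°  →  T_1 = 1.295 T_2.
Vertical: T_1 sin 49.1° + T_2 sin 32° = 1060.
Substituting the horizontal relation into the vertical equation gives 1.509 T_2 = 1060, so T_2 = 702.5 N.

T_2 ≈ 702 N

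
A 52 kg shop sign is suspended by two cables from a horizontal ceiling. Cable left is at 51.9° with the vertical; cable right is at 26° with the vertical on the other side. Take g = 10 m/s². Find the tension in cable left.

T_left ≈ 233 N

Angles from the horizontal: cable left is 90° − 51.9° = 38.1°, cable right is 90° − 26° = 64°.
Weight W = 52 × 10 = 520 N acts straight down.
Horizontal: T_left cos 38.1° = T_right cos 64°  →  T_right = 1.795 T_left.
Vertical: T_left sin 38.1° + T_right sin 64° = 520.
Substituting the horizontal relation into the vertical equation gives 2.23 T_left = 520, so T_left = 233.1 N.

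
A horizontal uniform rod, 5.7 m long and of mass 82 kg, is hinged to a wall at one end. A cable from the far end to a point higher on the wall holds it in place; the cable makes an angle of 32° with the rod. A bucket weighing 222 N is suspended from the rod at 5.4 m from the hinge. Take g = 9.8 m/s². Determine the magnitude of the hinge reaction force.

|H| ≈ 1060 N

Take torques about the hinge: T sin 32° · 5.7 = 82×9.8×2.85 + 222×5.4 = 3489.1 N·m.
So T = 3489.1 / (0.5299 × 5.7) = 1155.1 N.
ΣF_x = 0: H_x = T cos 32° = 979.59 N.
ΣF_y = 0: H_y = (82×9.8 + 222) − T sin 32° = 1025.6 − 612.12 = 413.48 N.
|H| = √(H_x² + H_y²) = √((979.59)² + (413.48)²) = 1063.3 N.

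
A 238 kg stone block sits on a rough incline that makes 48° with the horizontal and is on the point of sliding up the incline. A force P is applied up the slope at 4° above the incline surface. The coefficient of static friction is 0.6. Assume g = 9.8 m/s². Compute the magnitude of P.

On the verge of sliding up the incline, friction equals μN and acts down the slope.
Perpendicular: N + P sin 4° = W cos 48° = 1561 N.
Along incline: P cos 4° = W sin 48° + μN  with W sin 48° = 1733 N.
Solving the pair for P and N: P = 2568 N, N = 1382 N (and f = μN = 828.9 N).

P ≈ 2570 N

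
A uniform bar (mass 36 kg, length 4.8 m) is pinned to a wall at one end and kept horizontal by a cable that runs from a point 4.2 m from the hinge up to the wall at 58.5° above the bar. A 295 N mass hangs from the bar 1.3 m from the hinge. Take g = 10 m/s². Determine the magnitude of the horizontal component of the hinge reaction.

Take torques about the hinge: T sin 58.5° · 4.2 = 36×10×2.4 + 295×1.3 = 1247.5 N·m.
So T = 1247.5 / (0.8526 × 4.2) = 348.36 N.
ΣF_x = 0: H_x = T cos 58.5° = 182.02 N.

H_x ≈ 182 N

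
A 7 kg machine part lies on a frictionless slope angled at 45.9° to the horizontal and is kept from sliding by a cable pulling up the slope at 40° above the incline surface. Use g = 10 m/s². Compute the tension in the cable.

T ≈ 65.6 N

Take axes along and perpendicular to the incline. Weight components: W sin 45.9° = 50.27 N down-slope, W cos 45.9° = 48.71 N into the surface.
Along incline: T cos 40° = W sin 45.9° → T = 65.62 N.
Perpendicular: N = W cos 45.9° − T sin 40° = 6.533 N.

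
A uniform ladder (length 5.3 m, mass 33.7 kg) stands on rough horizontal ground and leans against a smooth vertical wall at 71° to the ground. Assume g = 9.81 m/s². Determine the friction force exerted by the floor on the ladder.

f ≈ 56.9 N

Torques about the foot: N_wall · 5.3 sin 71° = 33.7×9.81×2.65 cos 71° → N_wall = 56.917 N.
ΣF_x = 0: f_floor = N_wall = 56.917 N.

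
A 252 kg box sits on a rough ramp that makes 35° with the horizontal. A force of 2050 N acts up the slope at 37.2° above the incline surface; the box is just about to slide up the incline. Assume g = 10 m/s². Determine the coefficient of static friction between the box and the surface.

μ ≈ 0.227

On the verge of sliding up the incline, friction is at its maximum μN and acts down the slope.
Perpendicular to incline: N = W cos 35° − P sin 37.2° = 2064 − 1239 = 824.8 N.
Along incline: P cos 37.2° − μN = W sin 35° → μ = −(W sin 35° − P cos 37.2°) / N = 0.2273.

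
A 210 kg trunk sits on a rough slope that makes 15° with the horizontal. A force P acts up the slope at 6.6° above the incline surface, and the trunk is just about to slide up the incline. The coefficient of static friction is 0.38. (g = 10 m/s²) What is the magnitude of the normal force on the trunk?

On the verge of sliding up the incline, friction equals μN and acts down the slope.
Perpendicular: N + P sin 6.6° = W cos 15° = 2028 N.
Along incline: P cos 6.6° = W sin 15° + μN  with W sin 15° = 543.5 N.
Solving the pair for P and N: P = 1267 N, N = 1883 N (and f = μN = 715.5 N).

N ≈ 1880 N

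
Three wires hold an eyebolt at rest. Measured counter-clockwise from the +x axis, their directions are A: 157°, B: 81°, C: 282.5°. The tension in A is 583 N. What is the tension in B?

Resolve: ΣF_x = 583 cos 157° + T_B cos 81° + T_C cos 282.5° = 0.
        ΣF_y = 583 sin 157° + T_B sin 81° + T_C sin 282.5° = 0.
The known terms sum to (-536.7, 227.8) N, so 0.1564 T_B + 0.2164 T_C = 536.7 and 0.9877 T_B − 0.9763 T_C = -227.8.
Solving simultaneously: T_B = 1295 N, T_C = 1543 N.

T_B ≈ 1300 N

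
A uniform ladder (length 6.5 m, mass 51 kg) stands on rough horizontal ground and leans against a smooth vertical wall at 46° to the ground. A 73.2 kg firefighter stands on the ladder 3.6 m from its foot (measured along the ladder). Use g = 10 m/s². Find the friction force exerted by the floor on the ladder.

Torques about the foot: N_wall · 6.5 sin 46° = 51×10×3.25 cos 46° + 73.2×10×3.6 cos 46° → N_wall = 637.76 N.
ΣF_x = 0: f_floor = N_wall = 637.76 N.

f ≈ 638 N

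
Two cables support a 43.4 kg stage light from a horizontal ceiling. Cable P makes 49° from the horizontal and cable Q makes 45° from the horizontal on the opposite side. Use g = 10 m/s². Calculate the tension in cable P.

Weight W = 43.4 × 10 = 434 N acts straight down.
Horizontal: T_P cos 49° = T_Q cos 45°  →  T_Q = 0.9278 T_P.
Vertical: T_P sin 49° + T_Q sin 45° = 434.
Substituting the horizontal relation into the vertical equation gives 1.411 T_P = 434, so T_P = 307.6 N.

T_P ≈ 308 N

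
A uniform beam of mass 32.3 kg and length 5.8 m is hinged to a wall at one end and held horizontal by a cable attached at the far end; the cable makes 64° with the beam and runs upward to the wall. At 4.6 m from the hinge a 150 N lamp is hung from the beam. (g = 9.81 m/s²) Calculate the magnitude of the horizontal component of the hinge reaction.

H_x ≈ 135 N

Take torques about the hinge: T sin 64° · 5.8 = 32.3×9.81×2.9 + 150×4.6 = 1608.9 N·m.
So T = 1608.9 / (0.8988 × 5.8) = 308.63 N.
ΣF_x = 0: H_x = T cos 64° = 135.3 N.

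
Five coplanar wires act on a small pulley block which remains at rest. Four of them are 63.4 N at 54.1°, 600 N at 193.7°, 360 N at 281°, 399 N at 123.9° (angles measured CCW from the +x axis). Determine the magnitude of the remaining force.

F ≈ 709 N

Sum the known components: ΣF_x = -699.6 N, ΣF_y = -113 N.
For equilibrium the remaining force must supply (−ΣF_x, −ΣF_y) = (699.6, 113) N.
Magnitude = √((699.6)² + (113)²) = 708.7 N; direction = atan2(113, 699.6) = 9.2°.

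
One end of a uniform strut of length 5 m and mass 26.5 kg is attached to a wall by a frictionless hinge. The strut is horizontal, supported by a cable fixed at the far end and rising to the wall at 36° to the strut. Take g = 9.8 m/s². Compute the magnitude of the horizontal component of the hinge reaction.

Take torques about the hinge: T sin 36° · 5 = 26.5×9.8×2.5 = 649.25 N·m.
So T = 649.25 / (0.5878 × 5) = 220.91 N.
ΣF_x = 0: H_x = T cos 36° = 178.72 N.

H_x ≈ 179 N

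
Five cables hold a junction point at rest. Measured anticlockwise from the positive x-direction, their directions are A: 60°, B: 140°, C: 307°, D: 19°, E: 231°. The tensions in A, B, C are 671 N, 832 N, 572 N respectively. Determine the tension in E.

Resolve: ΣF_x = 671 cos 60° + 832 cos 140° + 572 cos 307° + T_D cos 19° + T_E cos 231° = 0.
        ΣF_y = 671 sin 60° + 832 sin 140° + 572 sin 307° + T_D sin 19° + T_E sin 231° = 0.
The known terms sum to (42.39, 659.1) N, so 0.9455 T_D − 0.6293 T_E = -42.39 and 0.3256 T_D − 0.7771 T_E = -659.1.
Solving simultaneously: T_D = 720.5 N, T_E = 1150 N.

T_E ≈ 1150 N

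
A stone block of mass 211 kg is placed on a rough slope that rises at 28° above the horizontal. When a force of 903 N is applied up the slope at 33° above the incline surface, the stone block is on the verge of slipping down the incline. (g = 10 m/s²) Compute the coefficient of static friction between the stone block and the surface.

μ ≈ 0.170

On the verge of sliding down the incline, friction is at its maximum μN and acts up the slope.
Perpendicular to incline: N = W cos 28° − P sin 33° = 1863 − 491.8 = 1371 N.
Along incline: P cos 33° + μN = W sin 28° → μ = (W sin 28° − P cos 33°) / N = 0.1701.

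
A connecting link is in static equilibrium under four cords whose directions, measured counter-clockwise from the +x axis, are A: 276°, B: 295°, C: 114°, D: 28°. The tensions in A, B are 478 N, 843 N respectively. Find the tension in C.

Resolve: ΣF_x = 478 cos 276° + 843 cos 295° + T_C cos 114° + T_D cos 28° = 0.
        ΣF_y = 478 sin 276° + 843 sin 295° + T_C sin 114° + T_D sin 28° = 0.
The known terms sum to (406.2, -1239) N, so -0.4067 T_C + 0.8829 T_D = -406.2 and 0.9135 T_C + 0.4695 T_D = 1239.
Solving simultaneously: T_C = 1288 N, T_D = 133.3 N.

T_C ≈ 1290 N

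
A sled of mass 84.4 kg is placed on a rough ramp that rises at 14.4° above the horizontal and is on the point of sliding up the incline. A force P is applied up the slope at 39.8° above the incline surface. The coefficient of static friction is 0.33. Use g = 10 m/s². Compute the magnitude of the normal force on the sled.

On the verge of sliding up the incline, friction equals μN and acts down the slope.
Perpendicular: N + P sin 39.8° = W cos 14.4° = 817.5 N.
Along incline: P cos 39.8° = W sin 14.4° + μN  with W sin 14.4° = 209.9 N.
Solving the pair for P and N: P = 489.7 N, N = 504 N (and f = μN = 166.3 N).

N ≈ 504 N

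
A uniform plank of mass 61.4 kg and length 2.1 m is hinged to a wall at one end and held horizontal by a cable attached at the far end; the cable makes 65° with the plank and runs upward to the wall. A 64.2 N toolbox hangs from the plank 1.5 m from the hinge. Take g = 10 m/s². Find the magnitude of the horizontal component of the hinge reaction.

Take torques about the hinge: T sin 65° · 2.1 = 61.4×10×1.05 + 64.2×1.5 = 741 N·m.
So T = 741 / (0.9063 × 2.1) = 389.33 N.
ΣF_x = 0: H_x = T cos 65° = 164.54 N.

H_x ≈ 165 N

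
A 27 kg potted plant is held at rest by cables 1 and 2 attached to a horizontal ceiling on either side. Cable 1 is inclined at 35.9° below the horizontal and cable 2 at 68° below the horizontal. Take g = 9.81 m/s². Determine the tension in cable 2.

T_2 ≈ 221 N

Weight W = 27 × 9.81 = 264.9 N acts straight down.
Horizontal: T_1 cos 35.9° = T_2 cos 68°  →  T_1 = 0.4625 T_2.
Vertical: T_1 sin 35.9° + T_2 sin 68° = 264.9.
Substituting the horizontal relation into the vertical equation gives 1.198 T_2 = 264.9, so T_2 = 221 N.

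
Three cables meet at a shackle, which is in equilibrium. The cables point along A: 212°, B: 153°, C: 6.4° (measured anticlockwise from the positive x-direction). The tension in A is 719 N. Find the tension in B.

Resolve: ΣF_x = 719 cos 212° + T_B cos 153° + T_C cos 6.4° = 0.
        ΣF_y = 719 sin 212° + T_B sin 153° + T_C sin 6.4° = 0.
The known terms sum to (-609.7, -381) N, so -0.8910 T_B + 0.9938 T_C = 609.7 and 0.4540 T_B + 0.1115 T_C = 381.
Solving simultaneously: T_B = 564.4 N, T_C = 1120 N.

T_B ≈ 564 N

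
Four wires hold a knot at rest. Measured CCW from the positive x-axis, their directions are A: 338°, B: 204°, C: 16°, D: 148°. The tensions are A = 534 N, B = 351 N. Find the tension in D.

T_D ≈ 508 N

Resolve: ΣF_x = 534 cos 338° + 351 cos 204° + T_C cos 16° + T_D cos 148° = 0.
        ΣF_y = 534 sin 338° + 351 sin 204° + T_C sin 16° + T_D sin 148° = 0.
The known terms sum to (174.5, -342.8) N, so 0.9613 T_C − 0.8480 T_D = -174.5 and 0.2756 T_C + 0.5299 T_D = 342.8.
Solving simultaneously: T_C = 266.8 N, T_D = 508.1 N.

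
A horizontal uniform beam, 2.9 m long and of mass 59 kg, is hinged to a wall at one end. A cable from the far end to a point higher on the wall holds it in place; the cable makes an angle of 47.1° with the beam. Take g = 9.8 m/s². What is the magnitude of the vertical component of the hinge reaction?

Take torques about the hinge: T sin 47.1° · 2.9 = 59×9.8×1.45 = 838.39 N·m.
So T = 838.39 / (0.7325 × 2.9) = 394.65 N.
ΣF_y = 0: H_y = (59×9.8) − T sin 47.1° = 578.2 − 289.1 = 289.1 N.

|H_y| ≈ 289 N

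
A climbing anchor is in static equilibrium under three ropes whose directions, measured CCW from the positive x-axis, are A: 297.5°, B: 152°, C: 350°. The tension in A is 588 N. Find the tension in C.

Resolve: ΣF_x = 588 cos 297.5° + T_B cos 152° + T_C cos 350° = 0.
        ΣF_y = 588 sin 297.5° + T_B sin 152° + T_C sin 350° = 0.
The known terms sum to (271.5, -521.6) N, so -0.8829 T_B + 0.9848 T_C = -271.5 and 0.4695 T_B − 0.1736 T_C = 521.6.
Solving simultaneously: T_B = 1510 N, T_C = 1078 N.

T_C ≈ 1080 N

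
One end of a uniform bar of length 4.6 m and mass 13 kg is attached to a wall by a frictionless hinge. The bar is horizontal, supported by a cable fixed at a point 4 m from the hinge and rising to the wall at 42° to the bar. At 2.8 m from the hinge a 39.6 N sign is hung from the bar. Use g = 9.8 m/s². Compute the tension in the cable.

T ≈ 151 N

Take torques about the hinge: T sin 42° · 4 = 13×9.8×2.3 + 39.6×2.8 = 403.9 N·m.
So T = 403.9 / (0.6691 × 4) = 150.9 N.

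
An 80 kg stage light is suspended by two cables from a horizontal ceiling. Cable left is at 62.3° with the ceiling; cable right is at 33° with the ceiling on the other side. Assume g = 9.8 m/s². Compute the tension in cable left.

Weight W = 80 × 9.8 = 784 N acts straight down.
Horizontal: T_left cos 62.3° = T_right cos 33°  →  T_right = 0.5543 T_left.
Vertical: T_left sin 62.3° + T_right sin 33° = 784.
Substituting the horizontal relation into the vertical equation gives 1.187 T_left = 784, so T_left = 660.3 N.

T_left ≈ 660 N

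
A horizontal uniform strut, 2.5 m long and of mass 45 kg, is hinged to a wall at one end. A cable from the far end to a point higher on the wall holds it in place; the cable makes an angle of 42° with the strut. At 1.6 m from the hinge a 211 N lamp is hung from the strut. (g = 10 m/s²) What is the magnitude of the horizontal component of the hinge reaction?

H_x ≈ 400 N

Take torques about the hinge: T sin 42° · 2.5 = 45×10×1.25 + 211×1.6 = 900.1 N·m.
So T = 900.1 / (0.6691 × 2.5) = 538.07 N.
ΣF_x = 0: H_x = T cos 42° = 399.86 N.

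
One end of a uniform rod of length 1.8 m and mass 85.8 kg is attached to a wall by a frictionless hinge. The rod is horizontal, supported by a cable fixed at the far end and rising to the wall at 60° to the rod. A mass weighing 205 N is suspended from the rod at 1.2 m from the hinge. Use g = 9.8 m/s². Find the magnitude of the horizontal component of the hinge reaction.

Take torques about the hinge: T sin 60° · 1.8 = 85.8×9.8×0.9 + 205×1.2 = 1002.8 N·m.
So T = 1002.8 / (0.8660 × 1.8) = 643.27 N.
ΣF_x = 0: H_x = T cos 60° = 321.63 N.

H_x ≈ 322 N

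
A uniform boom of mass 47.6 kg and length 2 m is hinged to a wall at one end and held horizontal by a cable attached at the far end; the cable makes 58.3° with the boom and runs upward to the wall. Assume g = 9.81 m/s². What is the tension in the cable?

Take torques about the hinge: T sin 58.3° · 2 = 47.6×9.81×1 = 466.96 N·m.
So T = 466.96 / (0.8508 × 2) = 274.42 N.

T ≈ 274 N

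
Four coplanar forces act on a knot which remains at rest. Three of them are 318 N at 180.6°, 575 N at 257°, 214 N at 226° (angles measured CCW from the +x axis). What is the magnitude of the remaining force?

F ≈ 933 N

Sum the known components: ΣF_x = -596 N, ΣF_y = -717.5 N.
For equilibrium the remaining force must supply (−ΣF_x, −ΣF_y) = (596, 717.5) N.
Magnitude = √((596)² + (717.5)²) = 932.8 N; direction = atan2(717.5, 596) = 50.3°.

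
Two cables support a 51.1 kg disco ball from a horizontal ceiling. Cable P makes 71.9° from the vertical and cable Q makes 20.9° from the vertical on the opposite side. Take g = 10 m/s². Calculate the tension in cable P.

T_P ≈ 183 N

Angles from the horizontal: cable P is 90° − 71.9° = 18.1°, cable Q is 90° − 20.9° = 69.1°.
Weight W = 51.1 × 10 = 511 N acts straight down.
Horizontal: T_P cos 18.1° = T_Q cos 69.1°  →  T_Q = 2.664 T_P.
Vertical: T_P sin 18.1° + T_Q sin 69.1° = 511.
Substituting the horizontal relation into the vertical equation gives 2.8 T_P = 511, so T_P = 182.5 N.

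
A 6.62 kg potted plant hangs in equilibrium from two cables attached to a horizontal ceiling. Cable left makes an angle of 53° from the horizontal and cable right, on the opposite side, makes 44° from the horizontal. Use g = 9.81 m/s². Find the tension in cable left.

T_left ≈ 47.1 N

Weight W = 6.62 × 9.81 = 64.94 N acts straight down.
Horizontal: T_left cos 53° = T_right cos 44°  →  T_right = 0.8366 T_left.
Vertical: T_left sin 53° + T_right sin 44° = 64.94.
Substituting the horizontal relation into the vertical equation gives 1.38 T_left = 64.94, so T_left = 47.07 N.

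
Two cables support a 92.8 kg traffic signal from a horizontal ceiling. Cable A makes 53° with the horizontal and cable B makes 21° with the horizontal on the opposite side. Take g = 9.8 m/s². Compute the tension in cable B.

Weight W = 92.8 × 9.8 = 909.4 N acts straight down.
Horizontal: T_A cos 53° = T_B cos 21°  →  T_A = 1.551 T_B.
Vertical: T_A sin 53° + T_B sin 21° = 909.4.
Substituting the horizontal relation into the vertical equation gives 1.597 T_B = 909.4, so T_B = 569.4 N.

T_B ≈ 569 N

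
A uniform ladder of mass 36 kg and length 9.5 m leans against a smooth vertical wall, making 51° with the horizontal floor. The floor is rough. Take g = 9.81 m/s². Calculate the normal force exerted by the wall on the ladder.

N_wall ≈ 143 N

Torques about the foot: N_wall · 9.5 sin 51° = 36×9.81×4.75 cos 51° → N_wall = 142.99 N.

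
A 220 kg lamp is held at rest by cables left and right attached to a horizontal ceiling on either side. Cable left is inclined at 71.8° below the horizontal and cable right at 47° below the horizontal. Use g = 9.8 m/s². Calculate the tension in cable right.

Weight W = 220 × 9.8 = 2156 N acts straight down.
Horizontal: T_left cos 71.8° = T_right cos 47°  →  T_left = 2.184 T_right.
Vertical: T_left sin 71.8° + T_right sin 47° = 2156.
Substituting the horizontal relation into the vertical equation gives 2.806 T_right = 2156, so T_right = 768.4 N.

T_right ≈ 768 N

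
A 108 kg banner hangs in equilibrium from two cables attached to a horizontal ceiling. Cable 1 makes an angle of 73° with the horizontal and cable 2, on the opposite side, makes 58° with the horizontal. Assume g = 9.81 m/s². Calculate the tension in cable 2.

Weight W = 108 × 9.81 = 1059 N acts straight down.
Horizontal: T_1 cos 73° = T_2 cos 58°  →  T_1 = 1.812 T_2.
Vertical: T_1 sin 73° + T_2 sin 58° = 1059.
Substituting the horizontal relation into the vertical equation gives 2.581 T_2 = 1059, so T_2 = 410.4 N.

T_2 ≈ 410 N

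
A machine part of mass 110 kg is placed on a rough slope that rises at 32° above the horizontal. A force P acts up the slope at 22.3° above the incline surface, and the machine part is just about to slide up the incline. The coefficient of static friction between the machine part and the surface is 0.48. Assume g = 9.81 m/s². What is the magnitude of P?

On the verge of sliding up the incline, friction equals μN and acts down the slope.
Perpendicular: N + P sin 22.3° = W cos 32° = 915.1 N.
Along incline: P cos 22.3° = W sin 32° + μN  with W sin 32° = 571.8 N.
Solving the pair for P and N: P = 913.1 N, N = 568.7 N (and f = μN = 273 N).

P ≈ 913 N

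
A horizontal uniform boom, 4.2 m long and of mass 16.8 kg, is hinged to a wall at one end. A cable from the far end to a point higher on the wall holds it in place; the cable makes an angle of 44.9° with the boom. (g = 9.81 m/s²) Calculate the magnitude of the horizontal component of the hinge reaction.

Take torques about the hinge: T sin 44.9° · 4.2 = 16.8×9.81×2.1 = 346.1 N·m.
So T = 346.1 / (0.7059 × 4.2) = 116.74 N.
ΣF_x = 0: H_x = T cos 44.9° = 82.692 N.

H_x ≈ 82.7 N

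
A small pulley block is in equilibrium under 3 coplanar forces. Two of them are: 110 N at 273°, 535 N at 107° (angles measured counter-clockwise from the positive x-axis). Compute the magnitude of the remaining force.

F ≈ 429 N

Sum the known components: ΣF_x = -150.7 N, ΣF_y = 401.8 N.
For equilibrium the remaining force must supply (−ΣF_x, −ΣF_y) = (150.7, -401.8) N.
Magnitude = √((150.7)² + (-401.8)²) = 429.1 N; direction = atan2(-401.8, 150.7) = 290.6°.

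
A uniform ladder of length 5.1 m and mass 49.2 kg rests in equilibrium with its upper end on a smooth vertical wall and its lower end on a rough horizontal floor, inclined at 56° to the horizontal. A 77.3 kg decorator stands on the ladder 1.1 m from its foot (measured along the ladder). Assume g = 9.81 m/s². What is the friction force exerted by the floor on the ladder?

f ≈ 273 N

Torques about the foot: N_wall · 5.1 sin 56° = 49.2×9.81×2.55 cos 56° + 77.3×9.81×1.1 cos 56° → N_wall = 273.1 N.
ΣF_x = 0: f_floor = N_wall = 273.1 N.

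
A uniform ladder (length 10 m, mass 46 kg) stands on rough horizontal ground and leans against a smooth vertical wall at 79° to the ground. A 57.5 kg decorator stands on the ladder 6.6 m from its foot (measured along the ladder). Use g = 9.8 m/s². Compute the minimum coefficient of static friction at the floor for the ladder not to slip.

μ_min ≈ 0.114

ΣF_y = 0: N_floor = 46×9.8 + 57.5×9.8 = 1014.3 N.
Torques about the foot: N_wall · 10 sin 79° = 46×9.8×5 cos 79° + 57.5×9.8×6.6 cos 79° → N_wall = 116.11 N.
ΣF_x = 0: f_floor = N_wall = 116.11 N.
μ_min = f_floor / N_floor = 116.11 / 1014.3 = 0.1145.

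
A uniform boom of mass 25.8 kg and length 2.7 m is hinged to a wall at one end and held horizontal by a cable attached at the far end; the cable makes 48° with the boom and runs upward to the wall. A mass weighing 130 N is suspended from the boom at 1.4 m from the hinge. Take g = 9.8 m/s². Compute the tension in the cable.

Take torques about the hinge: T sin 48° · 2.7 = 25.8×9.8×1.35 + 130×1.4 = 523.33 N·m.
So T = 523.33 / (0.7431 × 2.7) = 260.82 N.

T ≈ 261 N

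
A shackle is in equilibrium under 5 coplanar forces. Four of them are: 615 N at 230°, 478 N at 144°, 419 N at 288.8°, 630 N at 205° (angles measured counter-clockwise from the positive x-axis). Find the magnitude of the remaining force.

Sum the known components: ΣF_x = -1218 N, ΣF_y = -853.1 N.
For equilibrium the remaining force must supply (−ΣF_x, −ΣF_y) = (1218, 853.1) N.
Magnitude = √((1218)² + (853.1)²) = 1487 N; direction = atan2(853.1, 1218) = 35.0°.

F ≈ 1490 N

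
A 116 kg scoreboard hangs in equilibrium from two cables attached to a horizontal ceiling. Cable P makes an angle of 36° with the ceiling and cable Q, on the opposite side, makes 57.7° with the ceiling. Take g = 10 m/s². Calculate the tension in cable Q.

T_Q ≈ 940 N

Weight W = 116 × 10 = 1160 N acts straight down.
Horizontal: T_P cos 36° = T_Q cos 57.7°  →  T_P = 0.6605 T_Q.
Vertical: T_P sin 36° + T_Q sin 57.7° = 1160.
Substituting the horizontal relation into the vertical equation gives 1.233 T_Q = 1160, so T_Q = 940.4 N.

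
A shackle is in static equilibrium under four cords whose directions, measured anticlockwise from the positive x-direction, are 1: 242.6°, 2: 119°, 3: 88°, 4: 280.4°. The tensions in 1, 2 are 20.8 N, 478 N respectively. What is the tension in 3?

T_3 ≈ 769 N

Resolve: ΣF_x = 20.8 cos 242.6° + 478 cos 119° + T_3 cos 88° + T_4 cos 280.4° = 0.
        ΣF_y = 20.8 sin 242.6° + 478 sin 119° + T_3 sin 88° + T_4 sin 280.4° = 0.
The known terms sum to (-241.3, 399.6) N, so 0.0349 T_3 + 0.1805 T_4 = 241.3 and 0.9994 T_3 − 0.9836 T_4 = -399.6.
Solving simultaneously: T_3 = 769.4 N, T_4 = 1188 N.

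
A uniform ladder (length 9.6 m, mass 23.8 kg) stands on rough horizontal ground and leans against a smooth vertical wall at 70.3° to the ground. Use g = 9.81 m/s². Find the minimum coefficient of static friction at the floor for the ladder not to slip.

ΣF_y = 0: N_floor = 23.8×9.81 = 233.48 N.
Torques about the foot: N_wall · 9.6 sin 70.3° = 23.8×9.81×4.8 cos 70.3° → N_wall = 41.799 N.
ΣF_x = 0: f_floor = N_wall = 41.799 N.
μ_min = f_floor / N_floor = 41.799 / 233.48 = 0.179.

μ_min ≈ 0.179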